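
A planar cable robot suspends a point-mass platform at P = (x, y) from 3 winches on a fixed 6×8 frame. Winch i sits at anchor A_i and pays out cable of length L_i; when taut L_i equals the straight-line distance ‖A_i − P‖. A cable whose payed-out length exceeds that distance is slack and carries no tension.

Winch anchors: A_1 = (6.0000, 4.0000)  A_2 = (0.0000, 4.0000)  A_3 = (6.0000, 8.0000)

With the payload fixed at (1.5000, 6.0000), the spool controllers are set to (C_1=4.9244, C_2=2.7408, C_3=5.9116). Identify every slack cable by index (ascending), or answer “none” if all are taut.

i=1: geometric 4.9244 vs commanded 4.9244 ⇒ taut
i=2: geometric 2.5000 vs commanded 2.7408 ⇒ slack
i=3: geometric 4.9244 vs commanded 5.9116 ⇒ slack

2, 3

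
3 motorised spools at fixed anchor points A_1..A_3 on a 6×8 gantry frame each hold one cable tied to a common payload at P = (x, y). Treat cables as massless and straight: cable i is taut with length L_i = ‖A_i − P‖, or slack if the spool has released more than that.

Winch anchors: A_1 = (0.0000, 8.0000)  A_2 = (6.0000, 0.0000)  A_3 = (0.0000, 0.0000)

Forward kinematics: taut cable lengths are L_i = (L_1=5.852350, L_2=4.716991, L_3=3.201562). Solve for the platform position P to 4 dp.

expand ‖A_i−P‖²=L_i² and subtract eq 1 (q_i ≔ ‖A_i‖²−L_i²)
q_1 = 0.0000+64.0000−34.2500 = 29.7500
eq1−eq2 → [-12.0000  16.0000]·P = 16.0000
eq1−eq3 → [0.0000  16.0000]·P = 40.0000
2×2 solve → P = (2.0000, 2.5000)

(2.0000, 2.5000)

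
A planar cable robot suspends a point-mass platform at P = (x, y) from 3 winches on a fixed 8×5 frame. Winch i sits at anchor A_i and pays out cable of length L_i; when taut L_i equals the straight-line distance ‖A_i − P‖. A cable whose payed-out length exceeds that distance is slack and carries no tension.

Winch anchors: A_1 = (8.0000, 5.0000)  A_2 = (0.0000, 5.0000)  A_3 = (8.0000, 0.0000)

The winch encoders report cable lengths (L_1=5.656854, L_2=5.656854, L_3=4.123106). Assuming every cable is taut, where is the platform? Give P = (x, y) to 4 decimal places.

(4.0000, 1.0000)

circle eqns → linear via eq_j − eq_1; set k_j = A_j·A_j − L_j²
k_1 = 64.0000+25.0000−32.0000 = 57.0000
16.0000·x + 0.0000·y = k_1−k_2 = 64.0000
0.0000·x + 10.0000·y = k_1−k_3 = 10.0000
solve first two rows → x=4.0000, y=1.0000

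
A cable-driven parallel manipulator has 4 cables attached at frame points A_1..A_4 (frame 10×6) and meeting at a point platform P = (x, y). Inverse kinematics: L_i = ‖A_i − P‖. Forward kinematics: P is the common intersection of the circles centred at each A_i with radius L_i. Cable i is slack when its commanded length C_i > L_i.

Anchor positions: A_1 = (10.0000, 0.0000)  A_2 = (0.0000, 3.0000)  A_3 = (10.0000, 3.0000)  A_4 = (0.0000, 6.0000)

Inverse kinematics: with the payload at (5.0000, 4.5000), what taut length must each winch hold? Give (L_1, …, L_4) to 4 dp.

L_1: Δ = A_1−P = (5.0000, -4.5000) → ‖Δ‖ = √45.2500 = 6.7268
L_2: Δ = A_2−P = (-5.0000, -1.5000) → ‖Δ‖ = √27.2500 = 5.2202
L_3: Δ = A_3−P = (5.0000, -1.5000) → ‖Δ‖ = √27.2500 = 5.2202
L_4: Δ = A_4−P = (-5.0000, 1.5000) → ‖Δ‖ = √27.2500 = 5.2202

(6.7268, 5.2202, 5.2202, 5.2202)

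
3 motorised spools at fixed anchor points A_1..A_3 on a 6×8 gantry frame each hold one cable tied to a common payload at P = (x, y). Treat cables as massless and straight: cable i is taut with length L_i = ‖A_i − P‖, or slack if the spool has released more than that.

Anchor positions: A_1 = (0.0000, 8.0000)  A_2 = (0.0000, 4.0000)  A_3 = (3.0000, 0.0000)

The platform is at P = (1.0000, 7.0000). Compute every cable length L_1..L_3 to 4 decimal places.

L_1: Δ = A_1−P = (-1.0000, 1.0000) → ‖Δ‖ = √2.0000 = 1.4142
L_2: Δ = A_2−P = (-1.0000, -3.0000) → ‖Δ‖ = √10.0000 = 3.1623
L_3: Δ = A_3−P = (2.0000, -7.0000) → ‖Δ‖ = √53.0000 = 7.2801

(1.4142, 3.1623, 7.2801)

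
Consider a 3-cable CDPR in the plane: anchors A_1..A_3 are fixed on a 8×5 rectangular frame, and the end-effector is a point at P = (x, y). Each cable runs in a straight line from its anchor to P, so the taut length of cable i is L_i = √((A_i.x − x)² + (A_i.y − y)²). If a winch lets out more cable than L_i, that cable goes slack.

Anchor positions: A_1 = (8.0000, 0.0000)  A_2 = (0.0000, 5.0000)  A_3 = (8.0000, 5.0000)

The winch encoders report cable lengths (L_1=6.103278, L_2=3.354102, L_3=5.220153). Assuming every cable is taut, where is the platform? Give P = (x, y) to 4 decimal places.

(3.0000, 3.5000)

circle eqns → linear via eq_j − eq_1; set q_j = A_j·A_j − L_j²
q_1 = 64.0000+0.0000−37.2500 = 26.7500
16.0000·x − 10.0000·y = q_1−q_2 = 13.0000
0.0000·x − 10.0000·y = q_1−q_3 = -35.0000
solve first two rows → x=3.0000, y=3.5000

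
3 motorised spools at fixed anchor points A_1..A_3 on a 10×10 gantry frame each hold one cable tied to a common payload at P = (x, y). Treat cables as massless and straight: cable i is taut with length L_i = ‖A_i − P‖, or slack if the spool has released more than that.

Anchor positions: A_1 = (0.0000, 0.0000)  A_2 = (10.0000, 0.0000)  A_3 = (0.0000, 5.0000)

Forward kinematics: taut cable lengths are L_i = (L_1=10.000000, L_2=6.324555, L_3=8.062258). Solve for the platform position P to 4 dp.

circle eqns → linear via eq_j − eq_1; set k_j = A_j·A_j − L_j²
k_1 = 0.0000+0.0000−100.0000 = -100.0000
-20.0000·x + 0.0000·y = k_1−k_2 = -160.0000
0.0000·x − 10.0000·y = k_1−k_3 = -60.0000
solve first two rows → x=8.0000, y=6.0000

(8.0000, 6.0000)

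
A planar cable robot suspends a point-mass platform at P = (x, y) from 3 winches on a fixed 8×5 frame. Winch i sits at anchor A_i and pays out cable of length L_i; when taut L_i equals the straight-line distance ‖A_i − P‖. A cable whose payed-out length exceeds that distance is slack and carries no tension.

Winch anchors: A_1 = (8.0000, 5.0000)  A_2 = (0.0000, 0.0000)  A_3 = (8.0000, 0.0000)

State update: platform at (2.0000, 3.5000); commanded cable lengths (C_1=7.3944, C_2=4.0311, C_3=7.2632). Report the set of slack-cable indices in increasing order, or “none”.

cable 1: √((6.0000)²+(1.5000)²)=6.1847, C_1=7.3944: slack
cable 2: √((-2.0000)²+(-3.5000)²)=4.0311, C_2=4.0311: taut
cable 3: √((6.0000)²+(-3.5000)²)=6.9462, C_3=7.2632: slack

1, 3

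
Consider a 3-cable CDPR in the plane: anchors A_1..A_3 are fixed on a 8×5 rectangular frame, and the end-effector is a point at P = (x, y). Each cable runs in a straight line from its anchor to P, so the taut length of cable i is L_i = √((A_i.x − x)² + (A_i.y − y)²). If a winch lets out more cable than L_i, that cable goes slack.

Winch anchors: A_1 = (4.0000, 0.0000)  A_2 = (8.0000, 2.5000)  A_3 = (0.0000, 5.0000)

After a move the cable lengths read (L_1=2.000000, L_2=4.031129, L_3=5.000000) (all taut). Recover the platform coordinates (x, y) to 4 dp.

each cable: (A_i−P)·(A_i−P) = L_i²; let k_i = ‖A_i‖²−L_i²
k_1 = 16.0000+0.0000−4.0000 = 12.0000
row 1: -8.0000x − 5.0000y = -42.0000  (k_2=54.0000)
row 2: 8.0000x − 10.0000y = 12.0000  (k_3=0.0000)
Cramer on rows 1–2 → x = 4.0000, y = 2.0000

(4.0000, 2.0000)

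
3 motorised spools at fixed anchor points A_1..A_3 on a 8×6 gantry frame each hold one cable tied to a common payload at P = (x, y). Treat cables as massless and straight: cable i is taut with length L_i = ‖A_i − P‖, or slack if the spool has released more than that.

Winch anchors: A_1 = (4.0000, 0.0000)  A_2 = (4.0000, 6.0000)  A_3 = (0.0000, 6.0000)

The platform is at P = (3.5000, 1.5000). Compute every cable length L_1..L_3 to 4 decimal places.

(1.5811, 4.5277, 5.7009)

cable 1: Δx=0.5000, Δy=-1.5000; L_1 = √(Δx²+Δy²) = 1.5811
cable 2: Δx=0.5000, Δy=4.5000; L_2 = √(Δx²+Δy²) = 4.5277
cable 3: Δx=-3.5000, Δy=4.5000; L_3 = √(Δx²+Δy²) = 5.7009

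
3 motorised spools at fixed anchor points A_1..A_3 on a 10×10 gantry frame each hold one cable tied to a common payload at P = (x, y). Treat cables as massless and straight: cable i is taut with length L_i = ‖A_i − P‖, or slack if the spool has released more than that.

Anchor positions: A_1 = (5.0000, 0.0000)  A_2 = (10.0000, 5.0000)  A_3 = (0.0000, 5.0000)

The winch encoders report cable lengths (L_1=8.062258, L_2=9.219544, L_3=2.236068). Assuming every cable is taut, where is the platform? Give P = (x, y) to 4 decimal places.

each cable: (A_i−P)·(A_i−P) = L_i²; let c_i = ‖A_i‖²−L_i²
c_1 = 25.0000+0.0000−65.0000 = -40.0000
row 1: -10.0000x − 10.0000y = -80.0000  (c_2=40.0000)
row 2: 10.0000x − 10.0000y = -60.0000  (c_3=20.0000)
Cramer on rows 1–2 → x = 1.0000, y = 7.0000

(1.0000, 7.0000)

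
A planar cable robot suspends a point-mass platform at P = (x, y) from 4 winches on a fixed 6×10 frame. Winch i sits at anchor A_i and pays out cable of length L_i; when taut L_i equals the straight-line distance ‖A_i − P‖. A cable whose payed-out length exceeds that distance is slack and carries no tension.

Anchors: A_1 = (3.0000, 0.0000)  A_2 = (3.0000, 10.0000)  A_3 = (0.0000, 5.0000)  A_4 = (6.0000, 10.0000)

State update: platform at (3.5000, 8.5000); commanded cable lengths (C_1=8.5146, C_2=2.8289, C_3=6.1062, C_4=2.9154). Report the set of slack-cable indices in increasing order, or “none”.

2, 3

cable 1: √((-0.5000)²+(-8.5000)²)=8.5147, C_1=8.5146: taut
cable 2: √((-0.5000)²+(1.5000)²)=1.5811, C_2=2.8289: slack
cable 3: √((-3.5000)²+(-3.5000)²)=4.9497, C_3=6.1062: slack
cable 4: √((2.5000)²+(1.5000)²)=2.9155, C_4=2.9154: taut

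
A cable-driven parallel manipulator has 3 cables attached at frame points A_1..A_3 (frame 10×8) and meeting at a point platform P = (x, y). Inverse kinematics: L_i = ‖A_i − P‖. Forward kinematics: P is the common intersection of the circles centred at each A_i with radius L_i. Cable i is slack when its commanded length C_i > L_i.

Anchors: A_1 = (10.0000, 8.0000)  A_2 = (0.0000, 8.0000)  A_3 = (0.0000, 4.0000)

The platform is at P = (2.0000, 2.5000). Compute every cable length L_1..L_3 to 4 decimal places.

(9.7082, 5.8523, 2.5000)

L_1: Δ = A_1−P = (8.0000, 5.5000) → ‖Δ‖ = √94.2500 = 9.7082
L_2: Δ = A_2−P = (-2.0000, 5.5000) → ‖Δ‖ = √34.2500 = 5.8523
L_3: Δ = A_3−P = (-2.0000, 1.5000) → ‖Δ‖ = √6.2500 = 2.5000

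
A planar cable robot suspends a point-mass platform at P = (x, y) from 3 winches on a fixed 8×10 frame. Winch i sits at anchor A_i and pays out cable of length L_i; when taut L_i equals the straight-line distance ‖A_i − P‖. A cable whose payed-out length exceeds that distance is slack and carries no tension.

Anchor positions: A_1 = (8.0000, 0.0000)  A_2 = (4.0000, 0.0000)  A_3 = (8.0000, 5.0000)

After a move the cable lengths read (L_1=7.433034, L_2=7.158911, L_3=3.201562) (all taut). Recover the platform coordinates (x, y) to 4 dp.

(5.5000, 7.0000)

circle eqns → linear via eq_j − eq_1; set c_j = A_j·A_j − L_j²
c_1 = 64.0000+0.0000−55.2500 = 8.7500
8.0000·x + 0.0000·y = c_1−c_2 = 44.0000
0.0000·x − 10.0000·y = c_1−c_3 = -70.0000
solve first two rows → x=5.5000, y=7.0000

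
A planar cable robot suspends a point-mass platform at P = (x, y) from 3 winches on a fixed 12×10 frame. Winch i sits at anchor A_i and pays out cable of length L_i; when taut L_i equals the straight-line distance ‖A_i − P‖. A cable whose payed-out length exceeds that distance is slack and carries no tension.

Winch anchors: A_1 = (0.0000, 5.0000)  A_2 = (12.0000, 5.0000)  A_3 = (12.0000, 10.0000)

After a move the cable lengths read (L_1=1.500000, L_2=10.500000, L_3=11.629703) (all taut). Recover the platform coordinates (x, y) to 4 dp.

(1.5000, 5.0000)

circle eqns → linear via eq_j − eq_1; set c_j = A_j·A_j − L_j²
c_1 = 0.0000+25.0000−2.2500 = 22.7500
-24.0000·x + 0.0000·y = c_1−c_2 = -36.0000
-24.0000·x − 10.0000·y = c_1−c_3 = -86.0000
solve first two rows → x=1.5000, y=5.0000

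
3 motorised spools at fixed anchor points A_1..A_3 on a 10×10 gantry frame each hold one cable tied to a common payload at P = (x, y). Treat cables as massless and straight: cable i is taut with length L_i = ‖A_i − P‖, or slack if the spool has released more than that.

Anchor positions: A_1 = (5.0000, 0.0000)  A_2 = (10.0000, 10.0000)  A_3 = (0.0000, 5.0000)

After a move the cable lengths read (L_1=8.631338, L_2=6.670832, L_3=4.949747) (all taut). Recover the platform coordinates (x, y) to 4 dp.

(3.5000, 8.5000)

expand ‖A_i−P‖²=L_i² and subtract eq 1 (c_i ≔ ‖A_i‖²−L_i²)
c_1 = 25.0000+0.0000−74.5000 = -49.5000
eq1−eq2 → [-10.0000  -20.0000]·P = -205.0000
eq1−eq3 → [10.0000  -10.0000]·P = -50.0000
2×2 solve → P = (3.5000, 8.5000)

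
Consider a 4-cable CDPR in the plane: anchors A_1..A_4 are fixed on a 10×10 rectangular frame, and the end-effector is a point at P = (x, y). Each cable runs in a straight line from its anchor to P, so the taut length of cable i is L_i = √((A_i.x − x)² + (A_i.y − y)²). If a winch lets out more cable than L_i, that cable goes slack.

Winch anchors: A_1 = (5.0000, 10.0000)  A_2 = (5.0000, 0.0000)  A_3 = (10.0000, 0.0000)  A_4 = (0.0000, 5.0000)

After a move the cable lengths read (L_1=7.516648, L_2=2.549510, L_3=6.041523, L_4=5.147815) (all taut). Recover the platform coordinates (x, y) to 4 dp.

circle eqns → linear via eq_j − eq_1; set k_j = A_j·A_j − L_j²
k_1 = 25.0000+100.0000−56.5000 = 68.5000
0.0000·x + 20.0000·y = k_1−k_2 = 50.0000
-10.0000·x + 20.0000·y = k_1−k_3 = 5.0000
10.0000·x + 10.0000·y = k_1−k_4 = 70.0000
solve first two rows → x=4.5000, y=2.5000
check cable 4: ‖A_4−P‖² = 26.5000 ≈ L_4² = 26.5000 ✓

(4.5000, 2.5000)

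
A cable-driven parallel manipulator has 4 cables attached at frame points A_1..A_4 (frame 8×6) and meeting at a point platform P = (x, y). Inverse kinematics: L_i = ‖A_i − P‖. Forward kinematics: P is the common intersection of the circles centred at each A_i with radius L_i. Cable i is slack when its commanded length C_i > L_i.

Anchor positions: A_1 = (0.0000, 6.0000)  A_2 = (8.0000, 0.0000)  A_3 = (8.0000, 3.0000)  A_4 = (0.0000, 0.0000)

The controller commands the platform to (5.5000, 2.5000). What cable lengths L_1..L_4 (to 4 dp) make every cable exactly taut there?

(6.5192, 3.5355, 2.5495, 6.0415)

L_1: Δ = A_1−P = (-5.5000, 3.5000) → ‖Δ‖ = √42.5000 = 6.5192
L_2: Δ = A_2−P = (2.5000, -2.5000) → ‖Δ‖ = √12.5000 = 3.5355
L_3: Δ = A_3−P = (2.5000, 0.5000) → ‖Δ‖ = √6.5000 = 2.5495
L_4: Δ = A_4−P = (-5.5000, -2.5000) → ‖Δ‖ = √36.5000 = 6.0415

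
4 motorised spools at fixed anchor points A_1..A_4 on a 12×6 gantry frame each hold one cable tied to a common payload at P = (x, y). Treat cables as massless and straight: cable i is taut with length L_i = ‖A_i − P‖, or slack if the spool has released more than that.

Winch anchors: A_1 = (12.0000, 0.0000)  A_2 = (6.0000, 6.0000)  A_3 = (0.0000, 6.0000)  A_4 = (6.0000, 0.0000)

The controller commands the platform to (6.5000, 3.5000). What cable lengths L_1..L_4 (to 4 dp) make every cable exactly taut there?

(6.5192, 2.5495, 6.9642, 3.5355)

L_1 = √((12.0000−6.5000)² + (0.0000−3.5000)²) = 6.5192
L_2 = √((6.0000−6.5000)² + (6.0000−3.5000)²) = 2.5495
L_3 = √((0.0000−6.5000)² + (6.0000−3.5000)²) = 6.9642
L_4 = √((6.0000−6.5000)² + (0.0000−3.5000)²) = 3.5355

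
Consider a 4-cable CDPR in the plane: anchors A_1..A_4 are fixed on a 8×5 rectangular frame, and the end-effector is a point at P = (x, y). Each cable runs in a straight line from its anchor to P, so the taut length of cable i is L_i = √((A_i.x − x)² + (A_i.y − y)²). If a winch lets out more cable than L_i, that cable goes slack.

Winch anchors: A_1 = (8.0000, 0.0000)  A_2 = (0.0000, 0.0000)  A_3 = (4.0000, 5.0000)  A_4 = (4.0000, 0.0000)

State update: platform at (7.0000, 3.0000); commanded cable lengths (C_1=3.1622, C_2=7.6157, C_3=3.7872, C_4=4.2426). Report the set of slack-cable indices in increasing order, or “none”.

3

cable 1: √((1.0000)²+(-3.0000)²)=3.1623, C_1=3.1622: taut
cable 2: √((-7.0000)²+(-3.0000)²)=7.6158, C_2=7.6157: taut
cable 3: √((-3.0000)²+(2.0000)²)=3.6056, C_3=3.7872: slack
cable 4: √((-3.0000)²+(-3.0000)²)=4.2426, C_4=4.2426: taut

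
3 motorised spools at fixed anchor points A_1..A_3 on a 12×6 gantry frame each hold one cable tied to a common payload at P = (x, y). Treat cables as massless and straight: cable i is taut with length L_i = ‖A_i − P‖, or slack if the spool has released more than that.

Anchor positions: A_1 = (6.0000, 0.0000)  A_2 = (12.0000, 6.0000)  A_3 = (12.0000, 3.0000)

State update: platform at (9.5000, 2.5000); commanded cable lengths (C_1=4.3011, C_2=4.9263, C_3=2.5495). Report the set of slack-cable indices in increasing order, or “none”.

cable 1: √((-3.5000)²+(-2.5000)²)=4.3012, C_1=4.3011: taut
cable 2: √((2.5000)²+(3.5000)²)=4.3012, C_2=4.9263: slack
cable 3: √((2.5000)²+(0.5000)²)=2.5495, C_3=2.5495: taut

2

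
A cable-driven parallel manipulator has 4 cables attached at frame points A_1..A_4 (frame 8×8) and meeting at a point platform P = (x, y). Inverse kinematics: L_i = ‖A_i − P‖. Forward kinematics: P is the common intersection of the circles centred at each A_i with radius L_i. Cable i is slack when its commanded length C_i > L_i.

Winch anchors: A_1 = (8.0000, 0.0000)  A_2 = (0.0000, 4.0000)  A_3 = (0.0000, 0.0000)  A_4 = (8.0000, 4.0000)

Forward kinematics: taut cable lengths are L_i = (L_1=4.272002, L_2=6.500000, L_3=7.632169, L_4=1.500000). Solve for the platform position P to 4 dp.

each cable: (A_i−P)·(A_i−P) = L_i²; let q_i = ‖A_i‖²−L_i²
q_1 = 64.0000+0.0000−18.2500 = 45.7500
row 1: 16.0000x − 8.0000y = 72.0000  (q_2=-26.2500)
row 2: 16.0000x + 0.0000y = 104.0000  (q_3=-58.2500)
row 3: 0.0000x − 8.0000y = -32.0000  (q_4=77.7500)
Cramer on rows 1–2 → x = 6.5000, y = 4.0000
check cable 4: ‖A_4−P‖² = 2.2500 ≈ L_4² = 2.2500 ✓

(6.5000, 4.0000)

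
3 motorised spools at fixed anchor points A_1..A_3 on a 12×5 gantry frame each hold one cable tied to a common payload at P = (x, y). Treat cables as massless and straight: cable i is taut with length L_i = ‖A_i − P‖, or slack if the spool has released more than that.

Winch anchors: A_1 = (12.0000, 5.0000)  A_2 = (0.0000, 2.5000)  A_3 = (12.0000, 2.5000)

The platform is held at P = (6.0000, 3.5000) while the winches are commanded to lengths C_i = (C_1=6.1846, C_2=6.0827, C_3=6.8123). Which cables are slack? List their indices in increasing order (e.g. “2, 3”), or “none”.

i=1: geometric 6.1847 vs commanded 6.1846 ⇒ taut
i=2: geometric 6.0828 vs commanded 6.0827 ⇒ taut
i=3: geometric 6.0828 vs commanded 6.8123 ⇒ slack

3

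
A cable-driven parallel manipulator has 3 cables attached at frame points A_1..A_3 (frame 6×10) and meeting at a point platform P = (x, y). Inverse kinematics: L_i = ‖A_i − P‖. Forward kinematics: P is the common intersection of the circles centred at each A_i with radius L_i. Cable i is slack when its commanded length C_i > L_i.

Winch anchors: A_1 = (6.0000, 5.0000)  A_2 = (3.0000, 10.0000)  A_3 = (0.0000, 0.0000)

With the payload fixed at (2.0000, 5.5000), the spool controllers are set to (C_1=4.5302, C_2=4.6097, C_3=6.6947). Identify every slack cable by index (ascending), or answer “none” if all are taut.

cable 1: √((4.0000)²+(-0.5000)²)=4.0311, C_1=4.5302: slack
cable 2: √((1.0000)²+(4.5000)²)=4.6098, C_2=4.6097: taut
cable 3: √((-2.0000)²+(-5.5000)²)=5.8523, C_3=6.6947: slack

1, 3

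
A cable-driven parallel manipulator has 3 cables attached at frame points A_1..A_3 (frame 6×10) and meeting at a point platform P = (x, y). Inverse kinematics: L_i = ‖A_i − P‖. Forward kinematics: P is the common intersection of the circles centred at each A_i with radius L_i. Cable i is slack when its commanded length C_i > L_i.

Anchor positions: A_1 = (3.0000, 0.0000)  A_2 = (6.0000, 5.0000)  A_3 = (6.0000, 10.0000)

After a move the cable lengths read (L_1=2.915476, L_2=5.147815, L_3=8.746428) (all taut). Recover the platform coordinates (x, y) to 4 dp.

(1.5000, 2.5000)

expand ‖A_i−P‖²=L_i² and subtract eq 1 (q_i ≔ ‖A_i‖²−L_i²)
q_1 = 9.0000+0.0000−8.5000 = 0.5000
eq1−eq2 → [-6.0000  -10.0000]·P = -34.0000
eq1−eq3 → [-6.0000  -20.0000]·P = -59.0000
2×2 solve → P = (1.5000, 2.5000)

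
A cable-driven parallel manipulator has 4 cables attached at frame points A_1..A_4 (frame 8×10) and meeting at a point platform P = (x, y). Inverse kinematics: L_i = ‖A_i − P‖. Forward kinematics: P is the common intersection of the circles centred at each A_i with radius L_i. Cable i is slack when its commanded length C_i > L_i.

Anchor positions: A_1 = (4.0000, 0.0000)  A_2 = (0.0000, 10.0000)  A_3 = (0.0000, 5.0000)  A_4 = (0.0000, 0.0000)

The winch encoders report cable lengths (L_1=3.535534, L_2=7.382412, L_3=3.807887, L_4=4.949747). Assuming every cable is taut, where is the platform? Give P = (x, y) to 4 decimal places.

(3.5000, 3.5000)

expand ‖A_i−P‖²=L_i² and subtract eq 1 (c_i ≔ ‖A_i‖²−L_i²)
c_1 = 16.0000+0.0000−12.5000 = 3.5000
eq1−eq2 → [8.0000  -20.0000]·P = -42.0000
eq1−eq3 → [8.0000  -10.0000]·P = -7.0000
eq1−eq4 → [8.0000  0.0000]·P = 28.0000
2×2 solve → P = (3.5000, 3.5000)
check cable 4: ‖A_4−P‖² = 24.5000 ≈ L_4² = 24.5000 ✓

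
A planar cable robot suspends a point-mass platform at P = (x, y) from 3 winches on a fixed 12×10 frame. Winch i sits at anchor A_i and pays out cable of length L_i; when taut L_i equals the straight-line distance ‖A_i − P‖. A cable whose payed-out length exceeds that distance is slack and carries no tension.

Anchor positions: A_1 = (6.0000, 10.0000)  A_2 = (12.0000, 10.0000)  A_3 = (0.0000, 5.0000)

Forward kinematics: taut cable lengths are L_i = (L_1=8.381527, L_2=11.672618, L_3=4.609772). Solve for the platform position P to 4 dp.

(3.5000, 2.0000)

each cable: (A_i−P)·(A_i−P) = L_i²; let k_i = ‖A_i‖²−L_i²
k_1 = 36.0000+100.0000−70.2500 = 65.7500
row 1: -12.0000x + 0.0000y = -42.0000  (k_2=107.7500)
row 2: 12.0000x + 10.0000y = 62.0000  (k_3=3.7500)
Cramer on rows 1–2 → x = 3.5000, y = 2.0000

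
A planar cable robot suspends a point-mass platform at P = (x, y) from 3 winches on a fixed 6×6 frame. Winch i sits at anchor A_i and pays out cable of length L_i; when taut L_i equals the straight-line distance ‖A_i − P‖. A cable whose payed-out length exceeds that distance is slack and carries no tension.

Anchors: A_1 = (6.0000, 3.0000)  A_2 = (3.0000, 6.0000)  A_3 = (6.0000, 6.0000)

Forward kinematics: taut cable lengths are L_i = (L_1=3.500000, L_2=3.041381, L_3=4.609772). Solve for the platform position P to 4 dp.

expand ‖A_i−P‖²=L_i² and subtract eq 1 (k_i ≔ ‖A_i‖²−L_i²)
k_1 = 36.0000+9.0000−12.2500 = 32.7500
eq1−eq2 → [6.0000  -6.0000]·P = -3.0000
eq1−eq3 → [0.0000  -6.0000]·P = -18.0000
2×2 solve → P = (2.5000, 3.0000)

(2.5000, 3.0000)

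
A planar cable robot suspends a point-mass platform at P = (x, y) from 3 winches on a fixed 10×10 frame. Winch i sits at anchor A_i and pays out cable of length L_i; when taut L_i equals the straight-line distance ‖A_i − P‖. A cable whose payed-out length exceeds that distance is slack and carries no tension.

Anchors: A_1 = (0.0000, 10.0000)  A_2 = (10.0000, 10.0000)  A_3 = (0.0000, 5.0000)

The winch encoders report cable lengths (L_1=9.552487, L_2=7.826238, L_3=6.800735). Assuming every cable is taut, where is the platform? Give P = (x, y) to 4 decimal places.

each cable: (A_i−P)·(A_i−P) = L_i²; let c_i = ‖A_i‖²−L_i²
c_1 = 0.0000+100.0000−91.2500 = 8.7500
row 1: -20.0000x + 0.0000y = -130.0000  (c_2=138.7500)
row 2: 0.0000x + 10.0000y = 30.0000  (c_3=-21.2500)
Cramer on rows 1–2 → x = 6.5000, y = 3.0000

(6.5000, 3.0000)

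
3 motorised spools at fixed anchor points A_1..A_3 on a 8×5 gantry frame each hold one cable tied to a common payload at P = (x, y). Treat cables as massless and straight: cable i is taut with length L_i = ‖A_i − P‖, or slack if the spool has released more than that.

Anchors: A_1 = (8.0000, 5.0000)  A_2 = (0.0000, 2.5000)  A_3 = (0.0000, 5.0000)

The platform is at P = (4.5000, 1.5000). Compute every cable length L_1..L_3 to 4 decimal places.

(4.9497, 4.6098, 5.7009)

L_1: Δ = A_1−P = (3.5000, 3.5000) → ‖Δ‖ = √24.5000 = 4.9497
L_2: Δ = A_2−P = (-4.5000, 1.0000) → ‖Δ‖ = √21.2500 = 4.6098
L_3: Δ = A_3−P = (-4.5000, 3.5000) → ‖Δ‖ = √32.5000 = 5.7009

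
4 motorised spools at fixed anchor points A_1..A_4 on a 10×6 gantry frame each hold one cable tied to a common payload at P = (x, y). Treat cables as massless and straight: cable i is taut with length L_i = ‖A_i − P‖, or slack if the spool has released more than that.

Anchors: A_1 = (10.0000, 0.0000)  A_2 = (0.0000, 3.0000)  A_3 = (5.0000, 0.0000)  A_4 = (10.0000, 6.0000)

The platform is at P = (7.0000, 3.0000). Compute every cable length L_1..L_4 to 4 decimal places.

(4.2426, 7.0000, 3.6056, 4.2426)

L_1 = √((10.0000−7.0000)² + (0.0000−3.0000)²) = 4.2426
L_2 = √((0.0000−7.0000)² + (3.0000−3.0000)²) = 7.0000
L_3 = √((5.0000−7.0000)² + (0.0000−3.0000)²) = 3.6056
L_4 = √((10.0000−7.0000)² + (6.0000−3.0000)²) = 4.2426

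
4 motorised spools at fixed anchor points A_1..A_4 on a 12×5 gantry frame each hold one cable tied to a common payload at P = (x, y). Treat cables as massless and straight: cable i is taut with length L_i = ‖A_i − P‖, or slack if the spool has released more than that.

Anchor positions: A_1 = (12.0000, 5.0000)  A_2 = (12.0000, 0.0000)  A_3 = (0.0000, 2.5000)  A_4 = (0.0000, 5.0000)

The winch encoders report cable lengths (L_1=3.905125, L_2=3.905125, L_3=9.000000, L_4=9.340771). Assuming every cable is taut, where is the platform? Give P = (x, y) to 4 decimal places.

(9.0000, 2.5000)

expand ‖A_i−P‖²=L_i² and subtract eq 1 (c_i ≔ ‖A_i‖²−L_i²)
c_1 = 144.0000+25.0000−15.2500 = 153.7500
eq1−eq2 → [0.0000  10.0000]·P = 25.0000
eq1−eq3 → [24.0000  5.0000]·P = 228.5000
eq1−eq4 → [24.0000  0.0000]·P = 216.0000
2×2 solve → P = (9.0000, 2.5000)
check cable 4: ‖A_4−P‖² = 87.2500 ≈ L_4² = 87.2500 ✓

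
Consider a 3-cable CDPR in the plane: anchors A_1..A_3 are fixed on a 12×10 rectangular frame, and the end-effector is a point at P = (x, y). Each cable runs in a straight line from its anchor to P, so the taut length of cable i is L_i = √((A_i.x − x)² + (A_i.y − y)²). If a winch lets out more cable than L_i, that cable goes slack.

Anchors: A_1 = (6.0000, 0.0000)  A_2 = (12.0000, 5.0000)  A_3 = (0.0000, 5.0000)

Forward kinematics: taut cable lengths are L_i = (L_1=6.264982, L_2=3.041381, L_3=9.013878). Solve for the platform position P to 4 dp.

each cable: (A_i−P)·(A_i−P) = L_i²; let c_i = ‖A_i‖²−L_i²
c_1 = 36.0000+0.0000−39.2500 = -3.2500
row 1: -12.0000x − 10.0000y = -163.0000  (c_2=159.7500)
row 2: 12.0000x − 10.0000y = 53.0000  (c_3=-56.2500)
Cramer on rows 1–2 → x = 9.0000, y = 5.5000

(9.0000, 5.5000)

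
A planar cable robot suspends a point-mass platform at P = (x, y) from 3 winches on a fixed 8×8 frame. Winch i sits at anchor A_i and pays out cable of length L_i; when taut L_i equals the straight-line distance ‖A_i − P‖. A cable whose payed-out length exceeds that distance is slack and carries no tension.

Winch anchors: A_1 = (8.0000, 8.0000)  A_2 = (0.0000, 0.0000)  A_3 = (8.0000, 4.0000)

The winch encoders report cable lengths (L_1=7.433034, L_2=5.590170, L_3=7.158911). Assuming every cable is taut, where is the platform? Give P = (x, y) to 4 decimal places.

(1.0000, 5.5000)

each cable: (A_i−P)·(A_i−P) = L_i²; let k_i = ‖A_i‖²−L_i²
k_1 = 64.0000+64.0000−55.2500 = 72.7500
row 1: 16.0000x + 16.0000y = 104.0000  (k_2=-31.2500)
row 2: 0.0000x + 8.0000y = 44.0000  (k_3=28.7500)
Cramer on rows 1–2 → x = 1.0000, y = 5.5000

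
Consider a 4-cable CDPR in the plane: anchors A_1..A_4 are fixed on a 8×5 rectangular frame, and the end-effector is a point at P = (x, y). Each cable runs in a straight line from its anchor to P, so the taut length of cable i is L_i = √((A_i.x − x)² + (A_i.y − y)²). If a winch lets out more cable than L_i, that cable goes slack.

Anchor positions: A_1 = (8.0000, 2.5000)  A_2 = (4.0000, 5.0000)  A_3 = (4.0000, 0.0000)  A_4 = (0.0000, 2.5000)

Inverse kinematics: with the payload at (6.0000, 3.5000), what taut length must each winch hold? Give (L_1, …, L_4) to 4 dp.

(2.2361, 2.5000, 4.0311, 6.0828)

L_1: Δ = A_1−P = (2.0000, -1.0000) → ‖Δ‖ = √5.0000 = 2.2361
L_2: Δ = A_2−P = (-2.0000, 1.5000) → ‖Δ‖ = √6.2500 = 2.5000
L_3: Δ = A_3−P = (-2.0000, -3.5000) → ‖Δ‖ = √16.2500 = 4.0311
L_4: Δ = A_4−P = (-6.0000, -1.0000) → ‖Δ‖ = √37.0000 = 6.0828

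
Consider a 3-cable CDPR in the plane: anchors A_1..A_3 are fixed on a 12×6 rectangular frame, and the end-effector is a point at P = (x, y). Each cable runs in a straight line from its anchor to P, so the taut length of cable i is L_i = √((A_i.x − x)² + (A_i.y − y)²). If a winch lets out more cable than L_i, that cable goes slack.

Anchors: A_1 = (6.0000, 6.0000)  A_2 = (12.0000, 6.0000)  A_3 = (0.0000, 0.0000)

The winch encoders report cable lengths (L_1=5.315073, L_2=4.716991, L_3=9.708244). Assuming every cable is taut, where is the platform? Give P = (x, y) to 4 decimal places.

each cable: (A_i−P)·(A_i−P) = L_i²; let q_i = ‖A_i‖²−L_i²
q_1 = 36.0000+36.0000−28.2500 = 43.7500
row 1: -12.0000x + 0.0000y = -114.0000  (q_2=157.7500)
row 2: 12.0000x + 12.0000y = 138.0000  (q_3=-94.2500)
Cramer on rows 1–2 → x = 9.5000, y = 2.0000

(9.5000, 2.0000)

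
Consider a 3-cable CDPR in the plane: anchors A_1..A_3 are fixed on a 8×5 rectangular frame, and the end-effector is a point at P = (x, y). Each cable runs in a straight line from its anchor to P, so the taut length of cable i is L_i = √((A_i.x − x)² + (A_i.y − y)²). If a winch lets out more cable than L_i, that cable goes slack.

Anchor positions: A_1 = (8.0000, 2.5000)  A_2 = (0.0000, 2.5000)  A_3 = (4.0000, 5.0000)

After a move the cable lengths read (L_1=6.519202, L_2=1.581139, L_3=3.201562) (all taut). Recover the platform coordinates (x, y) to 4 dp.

(1.5000, 3.0000)

each cable: (A_i−P)·(A_i−P) = L_i²; let k_i = ‖A_i‖²−L_i²
k_1 = 64.0000+6.2500−42.5000 = 27.7500
row 1: 16.0000x + 0.0000y = 24.0000  (k_2=3.7500)
row 2: 8.0000x − 5.0000y = -3.0000  (k_3=30.7500)
Cramer on rows 1–2 → x = 1.5000, y = 3.0000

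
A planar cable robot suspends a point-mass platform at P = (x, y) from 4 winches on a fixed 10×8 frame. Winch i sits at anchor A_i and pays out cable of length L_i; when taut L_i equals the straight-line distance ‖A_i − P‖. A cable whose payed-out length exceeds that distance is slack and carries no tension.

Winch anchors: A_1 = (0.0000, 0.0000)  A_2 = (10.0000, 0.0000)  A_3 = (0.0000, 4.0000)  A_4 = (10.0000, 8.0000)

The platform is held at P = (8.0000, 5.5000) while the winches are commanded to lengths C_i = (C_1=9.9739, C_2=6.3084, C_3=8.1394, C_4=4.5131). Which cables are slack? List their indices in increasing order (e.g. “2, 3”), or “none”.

1, 2, 4

cable 1: √((-8.0000)²+(-5.5000)²)=9.7082, C_1=9.9739: slack
cable 2: √((2.0000)²+(-5.5000)²)=5.8523, C_2=6.3084: slack
cable 3: √((-8.0000)²+(-1.5000)²)=8.1394, C_3=8.1394: taut
cable 4: √((2.0000)²+(2.5000)²)=3.2016, C_4=4.5131: slack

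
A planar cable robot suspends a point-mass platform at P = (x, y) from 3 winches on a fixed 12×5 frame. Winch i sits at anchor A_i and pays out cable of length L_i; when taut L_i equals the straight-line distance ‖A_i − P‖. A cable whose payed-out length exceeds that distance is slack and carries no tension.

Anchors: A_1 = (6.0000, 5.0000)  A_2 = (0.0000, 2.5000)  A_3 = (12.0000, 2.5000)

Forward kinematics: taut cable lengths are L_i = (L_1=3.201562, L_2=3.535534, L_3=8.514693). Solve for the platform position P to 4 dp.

circle eqns → linear via eq_j − eq_1; set q_j = A_j·A_j − L_j²
q_1 = 36.0000+25.0000−10.2500 = 50.7500
12.0000·x + 5.0000·y = q_1−q_2 = 57.0000
-12.0000·x + 5.0000·y = q_1−q_3 = -27.0000
solve first two rows → x=3.5000, y=3.0000

(3.5000, 3.0000)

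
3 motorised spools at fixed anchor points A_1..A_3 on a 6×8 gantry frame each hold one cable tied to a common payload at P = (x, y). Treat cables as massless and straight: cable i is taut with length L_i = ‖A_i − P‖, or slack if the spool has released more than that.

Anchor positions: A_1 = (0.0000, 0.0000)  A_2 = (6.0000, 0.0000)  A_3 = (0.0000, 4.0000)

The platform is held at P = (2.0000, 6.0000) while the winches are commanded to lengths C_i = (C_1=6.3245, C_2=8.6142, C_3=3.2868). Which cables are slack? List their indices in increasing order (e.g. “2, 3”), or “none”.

cable 1: √((-2.0000)²+(-6.0000)²)=6.3246, C_1=6.3245: taut
cable 2: √((4.0000)²+(-6.0000)²)=7.2111, C_2=8.6142: slack
cable 3: √((-2.0000)²+(-2.0000)²)=2.8284, C_3=3.2868: slack

2, 3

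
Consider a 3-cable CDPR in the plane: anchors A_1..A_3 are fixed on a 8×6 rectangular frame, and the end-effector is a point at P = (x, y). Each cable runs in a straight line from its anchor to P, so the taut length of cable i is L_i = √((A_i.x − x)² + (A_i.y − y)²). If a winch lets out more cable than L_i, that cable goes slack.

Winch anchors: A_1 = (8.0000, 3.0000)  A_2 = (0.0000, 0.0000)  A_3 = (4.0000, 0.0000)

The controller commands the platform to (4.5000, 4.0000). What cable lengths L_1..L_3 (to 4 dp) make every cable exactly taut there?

(3.6401, 6.0208, 4.0311)

cable 1: Δx=3.5000, Δy=-1.0000; L_1 = √(Δx²+Δy²) = 3.6401
cable 2: Δx=-4.5000, Δy=-4.0000; L_2 = √(Δx²+Δy²) = 6.0208
cable 3: Δx=-0.5000, Δy=-4.0000; L_3 = √(Δx²+Δy²) = 4.0311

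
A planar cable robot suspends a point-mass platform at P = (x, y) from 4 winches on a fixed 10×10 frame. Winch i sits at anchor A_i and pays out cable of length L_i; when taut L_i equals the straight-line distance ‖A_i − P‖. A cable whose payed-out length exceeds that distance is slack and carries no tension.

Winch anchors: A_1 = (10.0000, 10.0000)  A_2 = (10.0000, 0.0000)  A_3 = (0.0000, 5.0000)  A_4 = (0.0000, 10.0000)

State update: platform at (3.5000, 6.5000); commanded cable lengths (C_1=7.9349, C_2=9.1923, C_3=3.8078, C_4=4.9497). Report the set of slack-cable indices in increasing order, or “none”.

cable 1: √((6.5000)²+(3.5000)²)=7.3824, C_1=7.9349: slack
cable 2: √((6.5000)²+(-6.5000)²)=9.1924, C_2=9.1923: taut
cable 3: √((-3.5000)²+(-1.5000)²)=3.8079, C_3=3.8078: taut
cable 4: √((-3.5000)²+(3.5000)²)=4.9497, C_4=4.9497: taut

1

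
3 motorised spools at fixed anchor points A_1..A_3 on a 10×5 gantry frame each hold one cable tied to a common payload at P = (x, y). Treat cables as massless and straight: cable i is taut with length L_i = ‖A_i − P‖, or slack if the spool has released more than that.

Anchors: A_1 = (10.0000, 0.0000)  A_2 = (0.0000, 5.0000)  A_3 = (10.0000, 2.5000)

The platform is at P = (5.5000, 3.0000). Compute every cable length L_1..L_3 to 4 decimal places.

L_1: Δ = A_1−P = (4.5000, -3.0000) → ‖Δ‖ = √29.2500 = 5.4083
L_2: Δ = A_2−P = (-5.5000, 2.0000) → ‖Δ‖ = √34.2500 = 5.8523
L_3: Δ = A_3−P = (4.5000, -0.5000) → ‖Δ‖ = √20.5000 = 4.5277

(5.4083, 5.8523, 4.5277)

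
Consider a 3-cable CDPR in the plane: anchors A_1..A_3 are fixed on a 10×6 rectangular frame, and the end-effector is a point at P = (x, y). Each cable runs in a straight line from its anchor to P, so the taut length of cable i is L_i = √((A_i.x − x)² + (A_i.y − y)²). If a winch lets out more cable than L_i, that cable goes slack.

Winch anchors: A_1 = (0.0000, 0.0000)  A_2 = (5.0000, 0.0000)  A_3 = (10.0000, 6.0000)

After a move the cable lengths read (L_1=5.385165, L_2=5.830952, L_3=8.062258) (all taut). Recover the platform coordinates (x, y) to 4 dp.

expand ‖A_i−P‖²=L_i² and subtract eq 1 (c_i ≔ ‖A_i‖²−L_i²)
c_1 = 0.0000+0.0000−29.0000 = -29.0000
eq1−eq2 → [-10.0000  0.0000]·P = -20.0000
eq1−eq3 → [-20.0000  -12.0000]·P = -100.0000
2×2 solve → P = (2.0000, 5.0000)

(2.0000, 5.0000)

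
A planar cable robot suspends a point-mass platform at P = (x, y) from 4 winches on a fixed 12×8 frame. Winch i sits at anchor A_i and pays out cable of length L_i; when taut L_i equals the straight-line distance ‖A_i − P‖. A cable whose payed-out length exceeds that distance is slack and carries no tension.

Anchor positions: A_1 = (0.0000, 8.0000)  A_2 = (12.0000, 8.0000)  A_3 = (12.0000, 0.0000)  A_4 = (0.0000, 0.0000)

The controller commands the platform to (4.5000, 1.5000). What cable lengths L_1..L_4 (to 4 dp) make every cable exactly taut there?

cable 1: Δx=-4.5000, Δy=6.5000; L_1 = √(Δx²+Δy²) = 7.9057
cable 2: Δx=7.5000, Δy=6.5000; L_2 = √(Δx²+Δy²) = 9.9247
cable 3: Δx=7.5000, Δy=-1.5000; L_3 = √(Δx²+Δy²) = 7.6485
cable 4: Δx=-4.5000, Δy=-1.5000; L_4 = √(Δx²+Δy²) = 4.7434

(7.9057, 9.9247, 7.6485, 4.7434)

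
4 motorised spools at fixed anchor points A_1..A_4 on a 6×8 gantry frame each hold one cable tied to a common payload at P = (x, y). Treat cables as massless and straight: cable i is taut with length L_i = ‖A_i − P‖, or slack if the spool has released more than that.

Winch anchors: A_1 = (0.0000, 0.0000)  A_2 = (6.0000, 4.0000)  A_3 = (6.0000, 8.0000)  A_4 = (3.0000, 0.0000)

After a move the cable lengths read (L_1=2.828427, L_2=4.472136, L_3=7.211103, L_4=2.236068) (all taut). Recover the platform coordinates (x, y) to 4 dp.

(2.0000, 2.0000)

expand ‖A_i−P‖²=L_i² and subtract eq 1 (k_i ≔ ‖A_i‖²−L_i²)
k_1 = 0.0000+0.0000−8.0000 = -8.0000
eq1−eq2 → [-12.0000  -8.0000]·P = -40.0000
eq1−eq3 → [-12.0000  -16.0000]·P = -56.0000
eq1−eq4 → [-6.0000  0.0000]·P = -12.0000
2×2 solve → P = (2.0000, 2.0000)
check cable 4: ‖A_4−P‖² = 5.0000 ≈ L_4² = 5.0000 ✓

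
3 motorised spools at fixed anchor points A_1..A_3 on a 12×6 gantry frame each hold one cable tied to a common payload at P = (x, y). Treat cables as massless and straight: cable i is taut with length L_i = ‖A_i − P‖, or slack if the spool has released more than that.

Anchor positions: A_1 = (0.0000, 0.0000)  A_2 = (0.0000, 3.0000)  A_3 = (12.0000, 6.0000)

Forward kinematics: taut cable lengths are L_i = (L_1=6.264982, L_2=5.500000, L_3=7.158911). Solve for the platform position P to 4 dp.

(5.5000, 3.0000)

each cable: (A_i−P)·(A_i−P) = L_i²; let q_i = ‖A_i‖²−L_i²
q_1 = 0.0000+0.0000−39.2500 = -39.2500
row 1: 0.0000x − 6.0000y = -18.0000  (q_2=-21.2500)
row 2: -24.0000x − 12.0000y = -168.0000  (q_3=128.7500)
Cramer on rows 1–2 → x = 5.5000, y = 3.0000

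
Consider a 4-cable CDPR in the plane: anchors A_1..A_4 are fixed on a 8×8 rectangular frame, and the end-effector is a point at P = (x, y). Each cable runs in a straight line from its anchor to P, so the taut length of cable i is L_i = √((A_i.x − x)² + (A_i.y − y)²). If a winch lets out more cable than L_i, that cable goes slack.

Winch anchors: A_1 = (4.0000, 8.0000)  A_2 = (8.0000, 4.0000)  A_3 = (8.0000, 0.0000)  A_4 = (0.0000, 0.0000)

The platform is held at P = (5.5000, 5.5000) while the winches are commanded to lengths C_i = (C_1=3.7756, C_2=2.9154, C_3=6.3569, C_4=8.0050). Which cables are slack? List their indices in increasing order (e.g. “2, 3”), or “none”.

cable 1: L_1 = ‖A_1−P‖ = 2.9155;  C_1 = 3.7756 → slack
cable 2: L_2 = ‖A_2−P‖ = 2.9155;  C_2 = 2.9154 → taut
cable 3: L_3 = ‖A_3−P‖ = 6.0415;  C_3 = 6.3569 → slack
cable 4: L_4 = ‖A_4−P‖ = 7.7782;  C_4 = 8.0050 → slack

1, 3, 4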